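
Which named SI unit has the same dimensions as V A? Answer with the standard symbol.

W

V = kg·m²·s⁻³·A⁻¹.
Combining: V·A = (kg·m²·s⁻³·A⁻¹) · A = kg·m²·s⁻³.
kg·m²·s⁻³ is the base-SI form of the watt.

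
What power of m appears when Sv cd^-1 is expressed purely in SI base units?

2

Sv = J/kg (equivalent dose = energy per mass),
    = m²·s⁻².
Combining: Sv·cd⁻¹ = (m²·s⁻²) · cd⁻¹ = m²·s⁻²·cd⁻¹.
The exponent of m is 2.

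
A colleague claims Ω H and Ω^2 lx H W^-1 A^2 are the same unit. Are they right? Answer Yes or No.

Left side:
  Ω = kg·m²·s⁻³·A⁻².
  H = kg·m²·s⁻²·A⁻².
  Combining: Ω·H = (kg·m²·s⁻³·A⁻²) · (kg·m²·s⁻²·A⁻²) = kg²·m⁴·s⁻⁵·A⁻⁴.
Right side:
  Ω = kg·m²·s⁻³·A⁻².
  So Ω² = kg²·m⁴·s⁻⁶·A⁻⁴.
  lx = m⁻²·cd.
  H = kg·m²·s⁻²·A⁻².
  W = kg·m²·s⁻³.
  So W⁻¹ = kg⁻¹·m⁻²·s³.
  Combining: Ω²·lx·H·W⁻¹·A² = (kg²·m⁴·s⁻⁶·A⁻⁴) · (m⁻²·cd) · (kg·m²·s⁻²·A⁻²) · (kg⁻¹·m⁻²·s³) · A² = kg²·m²·s⁻⁵·A⁻⁴·cd.
Left is kg²·m⁴·s⁻⁵·A⁻⁴; right is kg²·m²·s⁻⁵·A⁻⁴·cd — different.

No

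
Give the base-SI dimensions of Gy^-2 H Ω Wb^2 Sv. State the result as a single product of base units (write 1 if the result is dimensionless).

kg⁴·m⁶·s⁻⁷·A⁻⁶

Gy = J/kg (absorbed dose = energy per mass),
    = m²·s⁻².
So Gy⁻² = m⁻⁴·s⁴.
H = Wb/A (inductance = flux per current),
    = kg·m²·s⁻²·A⁻².
Ω = V/A (resistance = voltage per current),
    = kg·m²·s⁻³·A⁻².
Wb = V·s (flux: a volt is a weber per second),
    = kg·m²·s⁻²·A⁻¹.
So Wb² = kg²·m⁴·s⁻⁴·A⁻².
Sv = J/kg (equivalent dose = energy per mass),
    = m²·s⁻².
Combining: Gy⁻²·H·Ω·Wb²·Sv = (m⁻⁴·s⁴) · (kg·m²·s⁻²·A⁻²) · (kg·m²·s⁻³·A⁻²) · (kg²·m⁴·s⁻⁴·A⁻²) · (m²·s⁻²) = kg⁴·m⁶·s⁻⁷·A⁻⁶.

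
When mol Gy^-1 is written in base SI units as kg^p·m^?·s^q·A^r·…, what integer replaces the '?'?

Gy = J/kg (absorbed dose = energy per mass),
    = m²·s⁻².
So Gy⁻¹ = m⁻²·s².
Combining: mol·Gy⁻¹ = mol · (m⁻²·s²) = m⁻²·s²·mol.
The exponent of m is -2.

-2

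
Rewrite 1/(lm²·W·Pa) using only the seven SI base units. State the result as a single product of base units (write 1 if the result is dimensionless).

kg⁻²·m⁻¹·s⁵·cd⁻²

lm = cd·sr = cd (luminous flux; sr is dimensionless).
So lm⁻² = cd⁻².
W = J/s (power = energy per time),
    = kg·m²·s⁻³.
So W⁻¹ = kg⁻¹·m⁻²·s³.
Pa = N/m² (pressure = force per area),
    = kg·m⁻¹·s⁻².
So Pa⁻¹ = kg⁻¹·m·s².
Combining: lm⁻²·W⁻¹·Pa⁻¹ = cd⁻² · (kg⁻¹·m⁻²·s³) · (kg⁻¹·m·s²) = kg⁻²·m⁻¹·s⁵·cd⁻².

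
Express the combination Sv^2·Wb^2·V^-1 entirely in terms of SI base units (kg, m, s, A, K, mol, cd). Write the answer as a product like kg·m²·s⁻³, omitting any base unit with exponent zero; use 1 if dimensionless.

kg·m⁶·s⁻⁵·A⁻¹

Sv = m²·s⁻².
So Sv² = m⁴·s⁻⁴.
Wb = kg·m²·s⁻²·A⁻¹.
So Wb² = kg²·m⁴·s⁻⁴·A⁻².
V = kg·m²·s⁻³·A⁻¹.
So V⁻¹ = kg⁻¹·m⁻²·s³·A.
Combining: Sv²·Wb²·V⁻¹ = (m⁴·s⁻⁴) · (kg²·m⁴·s⁻⁴·A⁻²) · (kg⁻¹·m⁻²·s³·A) = kg·m⁶·s⁻⁵·A⁻¹.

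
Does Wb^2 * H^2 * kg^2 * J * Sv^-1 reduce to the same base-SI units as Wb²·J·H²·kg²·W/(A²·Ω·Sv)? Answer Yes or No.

Left side:
  Wb = V·s (flux: a volt is a weber per second),
      = kg·m²·s⁻²·A⁻¹.
  So Wb² = kg²·m⁴·s⁻⁴·A⁻².
  H = Wb/A (inductance = flux per current),
      = kg·m²·s⁻²·A⁻².
  So H² = kg²·m⁴·s⁻⁴·A⁻⁴.
  J = N·m (work = force × distance),
      = kg·m²·s⁻².
  Sv = J/kg (equivalent dose = energy per mass),
      = m²·s⁻².
  So Sv⁻¹ = m⁻²·s².
  Combining: Wb²·H²·kg²·J·Sv⁻¹ = (kg²·m⁴·s⁻⁴·A⁻²) · (kg²·m⁴·s⁻⁴·A⁻⁴) · kg² · (kg·m²·s⁻²) · (m⁻²·s²) = kg⁷·m⁸·s⁻⁸·A⁻⁶.
Right side:
  Wb = V·s (flux: a volt is a weber per second),
      = kg·m²·s⁻²·A⁻¹.
  So Wb² = kg²·m⁴·s⁻⁴·A⁻².
  J = N·m (work = force × distance),
      = kg·m²·s⁻².
  H = Wb/A (inductance = flux per current),
      = kg·m²·s⁻²·A⁻².
  So H² = kg²·m⁴·s⁻⁴·A⁻⁴.
  Ω = V/A (resistance = voltage per current),
      = kg·m²·s⁻³·A⁻².
  So Ω⁻¹ = kg⁻¹·m⁻²·s³·A².
  Sv = J/kg (equivalent dose = energy per mass),
      = m²·s⁻².
  So Sv⁻¹ = m⁻²·s².
  W = J/s (power = energy per time),
      = kg·m²·s⁻³.
  Combining: Wb²·J·A⁻²·H²·kg²·Ω⁻¹·Sv⁻¹·W = (kg²·m⁴·s⁻⁴·A⁻²) · (kg·m²·s⁻²) · A⁻² · (kg²·m⁴·s⁻⁴·A⁻⁴) · kg² · (kg⁻¹·m⁻²·s³·A²) · (m⁻²·s²) · (kg·m²·s⁻³) = kg⁷·m⁸·s⁻⁸·A⁻⁶.
Both reduce to kg⁷·m⁸·s⁻⁸·A⁻⁶.

Yes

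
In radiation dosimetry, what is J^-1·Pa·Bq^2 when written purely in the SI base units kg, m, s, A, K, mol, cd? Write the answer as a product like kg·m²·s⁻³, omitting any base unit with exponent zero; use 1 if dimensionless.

J = kg·m²·s⁻².
So J⁻¹ = kg⁻¹·m⁻²·s².
Pa = kg·m⁻¹·s⁻².
Bq = s⁻¹.
So Bq² = s⁻².
Combining: J⁻¹·Pa·Bq² = (kg⁻¹·m⁻²·s²) · (kg·m⁻¹·s⁻²) · s⁻² = m⁻³·s⁻².

m⁻³·s⁻²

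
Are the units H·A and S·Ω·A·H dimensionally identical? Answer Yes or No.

Yes

Left side:
  H = Wb/A (inductance = flux per current),
      = kg·m²·s⁻²·A⁻².
  Combining: H·A = (kg·m²·s⁻²·A⁻²) · A = kg·m²·s⁻²·A⁻¹.
Right side:
  S = kg⁻¹·m⁻²·s³·A².
  Ω = kg·m²·s⁻³·A⁻².
  H = kg·m²·s⁻²·A⁻².
  Combining: S·Ω·A·H = (kg⁻¹·m⁻²·s³·A²) · (kg·m²·s⁻³·A⁻²) · A · (kg·m²·s⁻²·A⁻²) = kg·m²·s⁻²·A⁻¹.
Both reduce to kg·m²·s⁻²·A⁻¹.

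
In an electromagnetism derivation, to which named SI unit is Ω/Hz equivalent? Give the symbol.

H

Hz = 1/s = s⁻¹ (frequency is cycles per second).
So Hz⁻¹ = s.
Ω = V/A (resistance = voltage per current),
    = kg·m²·s⁻³·A⁻².
Combining: Hz⁻¹·Ω = s · (kg·m²·s⁻³·A⁻²) = kg·m²·s⁻²·A⁻².
kg·m²·s⁻²·A⁻² is the base-SI form of the henry.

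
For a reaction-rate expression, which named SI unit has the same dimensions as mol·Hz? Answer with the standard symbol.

Hz = s⁻¹.
Combining: mol·Hz = mol · s⁻¹ = s⁻¹·mol.
s⁻¹·mol is the base-SI form of the katal.

kat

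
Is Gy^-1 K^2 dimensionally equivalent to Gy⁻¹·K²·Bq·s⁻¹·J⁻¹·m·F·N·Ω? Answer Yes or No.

No

Left side:
  Gy = m²·s⁻².
  So Gy⁻¹ = m⁻²·s².
  Combining: Gy⁻¹·K² = (m⁻²·s²) · K² = m⁻²·s²·K².
Right side:
  Gy = J/kg (absorbed dose = energy per mass),
      = m²·s⁻².
  So Gy⁻¹ = m⁻²·s².
  Bq = 1/s = s⁻¹ (activity is decays per second).
  J = N·m (work = force × distance),
      = kg·m²·s⁻².
  So J⁻¹ = kg⁻¹·m⁻²·s².
  F = C/V (capacitance = charge per voltage),
      = A·s/(kg·m²·s⁻³·A⁻¹) (substituting C and V),
      = kg⁻¹·m⁻²·s⁴·A².
  N = kg·m/s² = kg·m·s⁻² (force = mass × acceleration).
  Ω = V/A (resistance = voltage per current),
      = kg·m²·s⁻³·A⁻².
  Combining: Gy⁻¹·K²·Bq·s⁻¹·J⁻¹·m·F·N·Ω = (m⁻²·s²) · K² · s⁻¹ · s⁻¹ · (kg⁻¹·m⁻²·s²) · m · (kg⁻¹·m⁻²·s⁴·A²) · (kg·m·s⁻²) · (kg·m²·s⁻³·A⁻²) = m⁻²·s·K².
Left is m⁻²·s²·K²; right is m⁻²·s·K² — different.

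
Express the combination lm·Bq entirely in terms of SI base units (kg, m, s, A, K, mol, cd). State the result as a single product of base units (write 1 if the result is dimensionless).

lm = cd·sr = cd (luminous flux; sr is dimensionless).
Bq = 1/s = s⁻¹ (activity is decays per second).
Combining: lm·Bq = cd · s⁻¹ = s⁻¹·cd.

s⁻¹·cd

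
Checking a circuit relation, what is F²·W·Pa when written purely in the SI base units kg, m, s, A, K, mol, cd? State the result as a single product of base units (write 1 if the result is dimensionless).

F = C/V (capacitance = charge per voltage),
    = A·s/(kg·m²·s⁻³·A⁻¹) (substituting C and V),
    = kg⁻¹·m⁻²·s⁴·A².
So F² = kg⁻²·m⁻⁴·s⁸·A⁴.
W = J/s (power = energy per time),
    = kg·m²·s⁻³.
Pa = N/m² (pressure = force per area),
    = kg·m⁻¹·s⁻².
Combining: F²·W·Pa = (kg⁻²·m⁻⁴·s⁸·A⁴) · (kg·m²·s⁻³) · (kg·m⁻¹·s⁻²) = m⁻³·s³·A⁴.

m⁻³·s³·A⁴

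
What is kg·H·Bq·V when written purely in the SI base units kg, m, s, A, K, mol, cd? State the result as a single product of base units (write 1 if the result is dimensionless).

kg³·m⁴·s⁻⁶·A⁻³

H = kg·m²·s⁻²·A⁻².
Bq = s⁻¹.
V = kg·m²·s⁻³·A⁻¹.
Combining: kg·H·Bq·V = kg · (kg·m²·s⁻²·A⁻²) · s⁻¹ · (kg·m²·s⁻³·A⁻¹) = kg³·m⁴·s⁻⁶·A⁻³.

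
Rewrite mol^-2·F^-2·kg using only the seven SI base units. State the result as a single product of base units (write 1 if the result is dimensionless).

F = C/V (capacitance = charge per voltage),
    = A·s/(kg·m²·s⁻³·A⁻¹) (substituting C and V),
    = kg⁻¹·m⁻²·s⁴·A².
So F⁻² = kg²·m⁴·s⁻⁸·A⁻⁴.
Combining: mol⁻²·F⁻²·kg = mol⁻² · (kg²·m⁴·s⁻⁸·A⁻⁴) · kg = kg³·m⁴·s⁻⁸·A⁻⁴·mol⁻².

kg³·m⁴·s⁻⁸·A⁻⁴·mol⁻²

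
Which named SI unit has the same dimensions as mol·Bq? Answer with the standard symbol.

kat

Bq = s⁻¹.
Combining: mol·Bq = mol · s⁻¹ = s⁻¹·mol.
s⁻¹·mol is the base-SI form of the katal.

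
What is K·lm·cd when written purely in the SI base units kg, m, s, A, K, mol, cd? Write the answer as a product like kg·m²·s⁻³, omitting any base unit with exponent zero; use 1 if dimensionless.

K·cd²

lm = cd.
Combining: K·lm·cd = K · cd · cd = K·cd².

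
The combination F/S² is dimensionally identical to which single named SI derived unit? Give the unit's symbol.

F = C/V (capacitance = charge per voltage),
    = A·s/(kg·m²·s⁻³·A⁻¹) (substituting C and V),
    = kg⁻¹·m⁻²·s⁴·A².
S = 1/Ω (conductance is reciprocal resistance),
    = kg⁻¹·m⁻²·s³·A².
So S⁻² = kg²·m⁴·s⁻⁶·A⁻⁴.
Combining: F·S⁻² = (kg⁻¹·m⁻²·s⁴·A²) · (kg²·m⁴·s⁻⁶·A⁻⁴) = kg·m²·s⁻²·A⁻².
kg·m²·s⁻²·A⁻² is the base-SI form of the henry.

H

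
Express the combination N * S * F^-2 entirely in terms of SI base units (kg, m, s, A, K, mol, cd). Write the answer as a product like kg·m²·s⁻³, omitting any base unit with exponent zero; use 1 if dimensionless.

kg²·m³·s⁻⁷·A⁻²

N = kg·m·s⁻².
S = kg⁻¹·m⁻²·s³·A².
F = kg⁻¹·m⁻²·s⁴·A².
So F⁻² = kg²·m⁴·s⁻⁸·A⁻⁴.
Combining: N·S·F⁻² = (kg·m·s⁻²) · (kg⁻¹·m⁻²·s³·A²) · (kg²·m⁴·s⁻⁸·A⁻⁴) = kg²·m³·s⁻⁷·A⁻².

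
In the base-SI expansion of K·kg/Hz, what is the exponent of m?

Hz = s⁻¹.
So Hz⁻¹ = s.
Combining: K·kg·Hz⁻¹ = K · kg · s = kg·s·K.
The exponent of m is 0.

0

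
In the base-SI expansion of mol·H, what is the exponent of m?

H = kg·m²·s⁻²·A⁻².
Combining: mol·H = mol · (kg·m²·s⁻²·A⁻²) = kg·m²·s⁻²·A⁻²·mol.
The exponent of m is 2.

2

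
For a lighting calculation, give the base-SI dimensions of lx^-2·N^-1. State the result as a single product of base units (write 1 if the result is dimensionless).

lx = lm/m² (illuminance = luminous flux per area),
    = m⁻²·cd.
So lx⁻² = m⁴·cd⁻².
N = kg·m/s² = kg·m·s⁻² (force = mass × acceleration).
So N⁻¹ = kg⁻¹·m⁻¹·s².
Combining: lx⁻²·N⁻¹ = (m⁴·cd⁻²) · (kg⁻¹·m⁻¹·s²) = kg⁻¹·m³·s²·cd⁻².

kg⁻¹·m³·s²·cd⁻²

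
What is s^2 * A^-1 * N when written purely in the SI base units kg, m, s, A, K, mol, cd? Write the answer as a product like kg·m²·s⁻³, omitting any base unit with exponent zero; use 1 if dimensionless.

kg·m·A⁻¹

N = kg·m/s² = kg·m·s⁻² (force = mass × acceleration).
Combining: s²·A⁻¹·N = s² · A⁻¹ · (kg·m·s⁻²) = kg·m·A⁻¹.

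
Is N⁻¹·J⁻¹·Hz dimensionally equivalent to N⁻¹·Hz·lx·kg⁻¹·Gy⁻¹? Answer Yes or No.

Left side:
  N = kg·m·s⁻².
  So N⁻¹ = kg⁻¹·m⁻¹·s².
  J = kg·m²·s⁻².
  So J⁻¹ = kg⁻¹·m⁻²·s².
  Hz = s⁻¹.
  Combining: N⁻¹·J⁻¹·Hz = (kg⁻¹·m⁻¹·s²) · (kg⁻¹·m⁻²·s²) · s⁻¹ = kg⁻²·m⁻³·s³.
Right side:
  N = kg·m/s² = kg·m·s⁻² (force = mass × acceleration).
  So N⁻¹ = kg⁻¹·m⁻¹·s².
  Hz = 1/s = s⁻¹ (frequency is cycles per second).
  lx = lm/m² (illuminance = luminous flux per area),
      = m⁻²·cd.
  Gy = J/kg (absorbed dose = energy per mass),
      = m²·s⁻².
  So Gy⁻¹ = m⁻²·s².
  Combining: N⁻¹·Hz·lx·kg⁻¹·Gy⁻¹ = (kg⁻¹·m⁻¹·s²) · s⁻¹ · (m⁻²·cd) · kg⁻¹ · (m⁻²·s²) = kg⁻²·m⁻⁵·s³·cd.
Left is kg⁻²·m⁻³·s³; right is kg⁻²·m⁻⁵·s³·cd — different.

No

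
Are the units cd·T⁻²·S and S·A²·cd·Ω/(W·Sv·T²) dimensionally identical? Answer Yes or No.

No

Left side:
  T = Wb/m² (flux density = flux per area),
      = kg·s⁻²·A⁻¹.
  So T⁻² = kg⁻²·s⁴·A².
  S = 1/Ω (conductance is reciprocal resistance),
      = kg⁻¹·m⁻²·s³·A².
  Combining: cd·T⁻²·S = cd · (kg⁻²·s⁴·A²) · (kg⁻¹·m⁻²·s³·A²) = kg⁻³·m⁻²·s⁷·A⁴·cd.
Right side:
  W = kg·m²·s⁻³.
  So W⁻¹ = kg⁻¹·m⁻²·s³.
  Sv = m²·s⁻².
  So Sv⁻¹ = m⁻²·s².
  S = kg⁻¹·m⁻²·s³·A².
  T = kg·s⁻²·A⁻¹.
  So T⁻² = kg⁻²·s⁴·A².
  Ω = kg·m²·s⁻³·A⁻².
  Combining: W⁻¹·Sv⁻¹·S·A²·T⁻²·cd·Ω = (kg⁻¹·m⁻²·s³) · (m⁻²·s²) · (kg⁻¹·m⁻²·s³·A²) · A² · (kg⁻²·s⁴·A²) · cd · (kg·m²·s⁻³·A⁻²) = kg⁻³·m⁻⁴·s⁹·A⁴·cd.
Left is kg⁻³·m⁻²·s⁷·A⁴·cd; right is kg⁻³·m⁻⁴·s⁹·A⁴·cd — different.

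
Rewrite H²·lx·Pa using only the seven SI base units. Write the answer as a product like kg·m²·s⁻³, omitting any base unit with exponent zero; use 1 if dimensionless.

H = kg·m²·s⁻²·A⁻².
So H² = kg²·m⁴·s⁻⁴·A⁻⁴.
lx = m⁻²·cd.
Pa = kg·m⁻¹·s⁻².
Combining: H²·lx·Pa = (kg²·m⁴·s⁻⁴·A⁻⁴) · (m⁻²·cd) · (kg·m⁻¹·s⁻²) = kg³·m·s⁻⁶·A⁻⁴·cd.

kg³·m·s⁻⁶·A⁻⁴·cd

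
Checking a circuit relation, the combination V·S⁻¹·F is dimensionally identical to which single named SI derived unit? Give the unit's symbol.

V = W/A (potential = power per current),
    = kg·m²·s⁻³·A⁻¹.
S = 1/Ω (conductance is reciprocal resistance),
    = kg⁻¹·m⁻²·s³·A².
So S⁻¹ = kg·m²·s⁻³·A⁻².
F = C/V (capacitance = charge per voltage),
    = A·s/(kg·m²·s⁻³·A⁻¹) (substituting C and V),
    = kg⁻¹·m⁻²·s⁴·A².
Combining: V·S⁻¹·F = (kg·m²·s⁻³·A⁻¹) · (kg·m²·s⁻³·A⁻²) · (kg⁻¹·m⁻²·s⁴·A²) = kg·m²·s⁻²·A⁻¹.
kg·m²·s⁻²·A⁻¹ is the base-SI form of the weber.

Wb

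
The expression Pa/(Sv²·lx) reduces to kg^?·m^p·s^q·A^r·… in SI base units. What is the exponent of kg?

Sv = m²·s⁻².
So Sv⁻² = m⁻⁴·s⁴.
Pa = kg·m⁻¹·s⁻².
lx = m⁻²·cd.
So lx⁻¹ = m²·cd⁻¹.
Combining: Sv⁻²·Pa·lx⁻¹ = (m⁻⁴·s⁴) · (kg·m⁻¹·s⁻²) · (m²·cd⁻¹) = kg·m⁻³·s²·cd⁻¹.
The exponent of kg is 1.

1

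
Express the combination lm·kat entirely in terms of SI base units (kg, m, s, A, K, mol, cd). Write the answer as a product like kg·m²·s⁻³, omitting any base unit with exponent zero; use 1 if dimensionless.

s⁻¹·mol·cd

lm = cd·sr = cd (luminous flux; sr is dimensionless).
kat = mol/s = s⁻¹·mol (catalytic activity).
Combining: lm·kat = cd · (s⁻¹·mol) = s⁻¹·mol·cd.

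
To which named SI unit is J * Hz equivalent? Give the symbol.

W

J = N·m (work = force × distance),
    = kg·m²·s⁻².
Hz = 1/s = s⁻¹ (frequency is cycles per second).
Combining: J·Hz = (kg·m²·s⁻²) · s⁻¹ = kg·m²·s⁻³.
kg·m²·s⁻³ is the base-SI form of the watt.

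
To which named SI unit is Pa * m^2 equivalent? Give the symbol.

Pa = N/m² (pressure = force per area),
    = kg·m⁻¹·s⁻².
Combining: Pa·m² = (kg·m⁻¹·s⁻²) · m² = kg·m·s⁻².
kg·m·s⁻² is the base-SI form of the newton.

N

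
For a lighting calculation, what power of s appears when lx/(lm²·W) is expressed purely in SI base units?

3

lx = m⁻²·cd.
lm = cd.
So lm⁻² = cd⁻².
W = kg·m²·s⁻³.
So W⁻¹ = kg⁻¹·m⁻²·s³.
Combining: lx·lm⁻²·W⁻¹ = (m⁻²·cd) · cd⁻² · (kg⁻¹·m⁻²·s³) = kg⁻¹·m⁻⁴·s³·cd⁻¹.
The exponent of s is 3.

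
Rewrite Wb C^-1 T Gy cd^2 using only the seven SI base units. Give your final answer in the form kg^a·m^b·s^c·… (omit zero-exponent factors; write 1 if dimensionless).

kg²·m⁴·s⁻⁷·A⁻³·cd²

Wb = V·s (flux: a volt is a weber per second),
    = kg·m²·s⁻²·A⁻¹.
C = A·s = s·A (charge = current × time).
So C⁻¹ = s⁻¹·A⁻¹.
T = Wb/m² (flux density = flux per area),
    = kg·s⁻²·A⁻¹.
Gy = J/kg (absorbed dose = energy per mass),
    = m²·s⁻².
Combining: Wb·C⁻¹·T·Gy·cd² = (kg·m²·s⁻²·A⁻¹) · (s⁻¹·A⁻¹) · (kg·s⁻²·A⁻¹) · (m²·s⁻²) · cd² = kg²·m⁴·s⁻⁷·A⁻³·cd².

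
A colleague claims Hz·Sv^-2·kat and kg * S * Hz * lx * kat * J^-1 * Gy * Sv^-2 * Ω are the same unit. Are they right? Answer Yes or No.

No

Left side:
  Hz = 1/s = s⁻¹ (frequency is cycles per second).
  Sv = J/kg (equivalent dose = energy per mass),
      = m²·s⁻².
  So Sv⁻² = m⁻⁴·s⁴.
  kat = mol/s = s⁻¹·mol (catalytic activity).
  Combining: Hz·Sv⁻²·kat = s⁻¹ · (m⁻⁴·s⁴) · (s⁻¹·mol) = m⁻⁴·s²·mol.
Right side:
  S = kg⁻¹·m⁻²·s³·A².
  Hz = s⁻¹.
  lx = m⁻²·cd.
  kat = s⁻¹·mol.
  J = kg·m²·s⁻².
  So J⁻¹ = kg⁻¹·m⁻²·s².
  Gy = m²·s⁻².
  Sv = m²·s⁻².
  So Sv⁻² = m⁻⁴·s⁴.
  Ω = kg·m²·s⁻³·A⁻².
  Combining: kg·S·Hz·lx·kat·J⁻¹·Gy·Sv⁻²·Ω = kg · (kg⁻¹·m⁻²·s³·A²) · s⁻¹ · (m⁻²·cd) · (s⁻¹·mol) · (kg⁻¹·m⁻²·s²) · (m²·s⁻²) · (m⁻⁴·s⁴) · (kg·m²·s⁻³·A⁻²) = m⁻⁶·s²·mol·cd.
Left is m⁻⁴·s²·mol; right is m⁻⁶·s²·mol·cd — different.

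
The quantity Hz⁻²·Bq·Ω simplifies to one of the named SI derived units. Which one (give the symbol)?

Hz = s⁻¹.
So Hz⁻² = s².
Bq = s⁻¹.
Ω = kg·m²·s⁻³·A⁻².
Combining: Hz⁻²·Bq·Ω = s² · s⁻¹ · (kg·m²·s⁻³·A⁻²) = kg·m²·s⁻²·A⁻².
kg·m²·s⁻²·A⁻² is the base-SI form of the henry.

H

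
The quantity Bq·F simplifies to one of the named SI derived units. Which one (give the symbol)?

S

Bq = 1/s = s⁻¹ (activity is decays per second).
F = C/V (capacitance = charge per voltage),
    = A·s/(kg·m²·s⁻³·A⁻¹) (substituting C and V),
    = kg⁻¹·m⁻²·s⁴·A².
Combining: Bq·F = s⁻¹ · (kg⁻¹·m⁻²·s⁴·A²) = kg⁻¹·m⁻²·s³·A².
kg⁻¹·m⁻²·s³·A² is the base-SI form of the siemens.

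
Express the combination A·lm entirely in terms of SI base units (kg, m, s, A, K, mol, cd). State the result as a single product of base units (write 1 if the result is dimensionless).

A·cd

lm = cd·sr = cd (luminous flux; sr is dimensionless).
Combining: A·lm = A · cd = A·cd.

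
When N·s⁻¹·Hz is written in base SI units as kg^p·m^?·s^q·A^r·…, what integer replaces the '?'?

1

N = kg·m·s⁻².
Hz = s⁻¹.
Combining: N·s⁻¹·Hz = (kg·m·s⁻²) · s⁻¹ · s⁻¹ = kg·m·s⁻⁴.
The exponent of m is 1.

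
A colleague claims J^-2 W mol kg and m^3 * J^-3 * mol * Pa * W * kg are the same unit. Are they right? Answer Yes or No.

Left side:
  J = N·m (work = force × distance),
      = kg·m²·s⁻².
  So J⁻² = kg⁻²·m⁻⁴·s⁴.
  W = J/s (power = energy per time),
      = kg·m²·s⁻³.
  Combining: J⁻²·W·mol·kg = (kg⁻²·m⁻⁴·s⁴) · (kg·m²·s⁻³) · mol · kg = m⁻²·s·mol.
Right side:
  J = N·m (work = force × distance),
      = kg·m²·s⁻².
  So J⁻³ = kg⁻³·m⁻⁶·s⁶.
  Pa = N/m² (pressure = force per area),
      = kg·m⁻¹·s⁻².
  W = J/s (power = energy per time),
      = kg·m²·s⁻³.
  Combining: m³·J⁻³·mol·Pa·W·kg = m³ · (kg⁻³·m⁻⁶·s⁶) · mol · (kg·m⁻¹·s⁻²) · (kg·m²·s⁻³) · kg = m⁻²·s·mol.
Both reduce to m⁻²·s·mol.

Yes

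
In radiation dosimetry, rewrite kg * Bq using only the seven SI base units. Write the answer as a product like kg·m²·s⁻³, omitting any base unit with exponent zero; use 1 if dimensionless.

Bq = 1/s = s⁻¹ (activity is decays per second).
Combining: kg·Bq = kg · s⁻¹ = kg·s⁻¹.

kg·s⁻¹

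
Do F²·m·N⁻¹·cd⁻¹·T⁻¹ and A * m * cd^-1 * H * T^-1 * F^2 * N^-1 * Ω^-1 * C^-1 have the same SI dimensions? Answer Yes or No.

Yes

Left side:
  F = C/V (capacitance = charge per voltage),
      = A·s/(kg·m²·s⁻³·A⁻¹) (substituting C and V),
      = kg⁻¹·m⁻²·s⁴·A².
  So F² = kg⁻²·m⁻⁴·s⁸·A⁴.
  N = kg·m/s² = kg·m·s⁻² (force = mass × acceleration).
  So N⁻¹ = kg⁻¹·m⁻¹·s².
  T = Wb/m² (flux density = flux per area),
      = kg·s⁻²·A⁻¹.
  So T⁻¹ = kg⁻¹·s²·A.
  Combining: F²·m·N⁻¹·cd⁻¹·T⁻¹ = (kg⁻²·m⁻⁴·s⁸·A⁴) · m · (kg⁻¹·m⁻¹·s²) · cd⁻¹ · (kg⁻¹·s²·A) = kg⁻⁴·m⁻⁴·s¹²·A⁵·cd⁻¹.
Right side:
  H = Wb/A (inductance = flux per current),
      = kg·m²·s⁻²·A⁻².
  T = Wb/m² (flux density = flux per area),
      = kg·s⁻²·A⁻¹.
  So T⁻¹ = kg⁻¹·s²·A.
  F = C/V (capacitance = charge per voltage),
      = A·s/(kg·m²·s⁻³·A⁻¹) (substituting C and V),
      = kg⁻¹·m⁻²·s⁴·A².
  So F² = kg⁻²·m⁻⁴·s⁸·A⁴.
  N = kg·m/s² = kg·m·s⁻² (force = mass × acceleration).
  So N⁻¹ = kg⁻¹·m⁻¹·s².
  Ω = V/A (resistance = voltage per current),
      = kg·m²·s⁻³·A⁻².
  So Ω⁻¹ = kg⁻¹·m⁻²·s³·A².
  C = A·s = s·A (charge = current × time).
  So C⁻¹ = s⁻¹·A⁻¹.
  Combining: A·m·cd⁻¹·H·T⁻¹·F²·N⁻¹·Ω⁻¹·C⁻¹ = A · m · cd⁻¹ · (kg·m²·s⁻²·A⁻²) · (kg⁻¹·s²·A) · (kg⁻²·m⁻⁴·s⁸·A⁴) · (kg⁻¹·m⁻¹·s²) · (kg⁻¹·m⁻²·s³·A²) · (s⁻¹·A⁻¹) = kg⁻⁴·m⁻⁴·s¹²·A⁵·cd⁻¹.
Both reduce to kg⁻⁴·m⁻⁴·s¹²·A⁵·cd⁻¹.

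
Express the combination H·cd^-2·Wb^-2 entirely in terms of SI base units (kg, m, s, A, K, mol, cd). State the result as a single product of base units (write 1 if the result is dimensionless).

H = Wb/A (inductance = flux per current),
    = kg·m²·s⁻²·A⁻².
Wb = V·s (flux: a volt is a weber per second),
    = kg·m²·s⁻²·A⁻¹.
So Wb⁻² = kg⁻²·m⁻⁴·s⁴·A².
Combining: H·cd⁻²·Wb⁻² = (kg·m²·s⁻²·A⁻²) · cd⁻² · (kg⁻²·m⁻⁴·s⁴·A²) = kg⁻¹·m⁻²·s²·cd⁻².

kg⁻¹·m⁻²·s²·cd⁻²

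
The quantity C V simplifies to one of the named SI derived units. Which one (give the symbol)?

J

C = s·A.
V = kg·m²·s⁻³·A⁻¹.
Combining: C·V = (s·A) · (kg·m²·s⁻³·A⁻¹) = kg·m²·s⁻².
kg·m²·s⁻² is the base-SI form of the joule.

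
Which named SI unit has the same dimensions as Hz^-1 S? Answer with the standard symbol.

Hz = s⁻¹.
So Hz⁻¹ = s.
S = kg⁻¹·m⁻²·s³·A².
Combining: Hz⁻¹·S = s · (kg⁻¹·m⁻²·s³·A²) = kg⁻¹·m⁻²·s⁴·A².
kg⁻¹·m⁻²·s⁴·A² is the base-SI form of the farad.

F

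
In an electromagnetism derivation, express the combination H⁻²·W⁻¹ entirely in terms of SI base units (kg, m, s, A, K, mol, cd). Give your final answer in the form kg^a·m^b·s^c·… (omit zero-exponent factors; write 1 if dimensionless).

H = Wb/A (inductance = flux per current),
    = kg·m²·s⁻²·A⁻².
So H⁻² = kg⁻²·m⁻⁴·s⁴·A⁴.
W = J/s (power = energy per time),
    = kg·m²·s⁻³.
So W⁻¹ = kg⁻¹·m⁻²·s³.
Combining: H⁻²·W⁻¹ = (kg⁻²·m⁻⁴·s⁴·A⁴) · (kg⁻¹·m⁻²·s³) = kg⁻³·m⁻⁶·s⁷·A⁴.

kg⁻³·m⁻⁶·s⁷·A⁴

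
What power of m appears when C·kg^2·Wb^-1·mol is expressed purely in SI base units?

-2

C = s·A.
Wb = kg·m²·s⁻²·A⁻¹.
So Wb⁻¹ = kg⁻¹·m⁻²·s²·A.
Combining: C·kg²·Wb⁻¹·mol = (s·A) · kg² · (kg⁻¹·m⁻²·s²·A) · mol = kg·m⁻²·s³·A²·mol.
The exponent of m is -2.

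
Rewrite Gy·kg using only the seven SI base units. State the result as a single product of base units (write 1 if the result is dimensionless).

Gy = m²·s⁻².
Combining: Gy·kg = (m²·s⁻²) · kg = kg·m²·s⁻².

kg·m²·s⁻²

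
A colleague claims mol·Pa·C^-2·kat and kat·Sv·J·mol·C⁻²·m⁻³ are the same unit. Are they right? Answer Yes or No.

No

Left side:
  Pa = N/m² (pressure = force per area),
      = kg·m⁻¹·s⁻².
  C = A·s = s·A (charge = current × time).
  So C⁻² = s⁻²·A⁻².
  kat = mol/s = s⁻¹·mol (catalytic activity).
  Combining: mol·Pa·C⁻²·kat = mol · (kg·m⁻¹·s⁻²) · (s⁻²·A⁻²) · (s⁻¹·mol) = kg·m⁻¹·s⁻⁵·A⁻²·mol².
Right side:
  kat = s⁻¹·mol.
  Sv = m²·s⁻².
  J = kg·m²·s⁻².
  C = s·A.
  So C⁻² = s⁻²·A⁻².
  Combining: kat·Sv·J·mol·C⁻²·m⁻³ = (s⁻¹·mol) · (m²·s⁻²) · (kg·m²·s⁻²) · mol · (s⁻²·A⁻²) · m⁻³ = kg·m·s⁻⁷·A⁻²·mol².
Left is kg·m⁻¹·s⁻⁵·A⁻²·mol²; right is kg·m·s⁻⁷·A⁻²·mol² — different.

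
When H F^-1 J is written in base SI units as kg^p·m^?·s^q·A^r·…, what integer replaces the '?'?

6

H = Wb/A (inductance = flux per current),
    = kg·m²·s⁻²·A⁻².
F = C/V (capacitance = charge per voltage),
    = A·s/(kg·m²·s⁻³·A⁻¹) (substituting C and V),
    = kg⁻¹·m⁻²·s⁴·A².
So F⁻¹ = kg·m²·s⁻⁴·A⁻².
J = N·m (work = force × distance),
    = kg·m²·s⁻².
Combining: H·F⁻¹·J = (kg·m²·s⁻²·A⁻²) · (kg·m²·s⁻⁴·A⁻²) · (kg·m²·s⁻²) = kg³·m⁶·s⁻⁸·A⁻⁴.
The exponent of m is 6.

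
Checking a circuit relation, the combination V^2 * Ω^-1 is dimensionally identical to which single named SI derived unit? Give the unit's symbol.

V = kg·m²·s⁻³·A⁻¹.
So V² = kg²·m⁴·s⁻⁶·A⁻².
Ω = kg·m²·s⁻³·A⁻².
So Ω⁻¹ = kg⁻¹·m⁻²·s³·A².
Combining: V²·Ω⁻¹ = (kg²·m⁴·s⁻⁶·A⁻²) · (kg⁻¹·m⁻²·s³·A²) = kg·m²·s⁻³.
kg·m²·s⁻³ is the base-SI form of the watt.

W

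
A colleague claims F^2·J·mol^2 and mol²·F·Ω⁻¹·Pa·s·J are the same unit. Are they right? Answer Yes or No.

No

Left side:
  F = kg⁻¹·m⁻²·s⁴·A².
  So F² = kg⁻²·m⁻⁴·s⁸·A⁴.
  J = kg·m²·s⁻².
  Combining: F²·J·mol² = (kg⁻²·m⁻⁴·s⁸·A⁴) · (kg·m²·s⁻²) · mol² = kg⁻¹·m⁻²·s⁶·A⁴·mol².
Right side:
  F = kg⁻¹·m⁻²·s⁴·A².
  Ω = kg·m²·s⁻³·A⁻².
  So Ω⁻¹ = kg⁻¹·m⁻²·s³·A².
  Pa = kg·m⁻¹·s⁻².
  J = kg·m²·s⁻².
  Combining: mol²·F·Ω⁻¹·Pa·s·J = mol² · (kg⁻¹·m⁻²·s⁴·A²) · (kg⁻¹·m⁻²·s³·A²) · (kg·m⁻¹·s⁻²) · s · (kg·m²·s⁻²) = m⁻³·s⁴·A⁴·mol².
Left is kg⁻¹·m⁻²·s⁶·A⁴·mol²; right is m⁻³·s⁴·A⁴·mol² — different.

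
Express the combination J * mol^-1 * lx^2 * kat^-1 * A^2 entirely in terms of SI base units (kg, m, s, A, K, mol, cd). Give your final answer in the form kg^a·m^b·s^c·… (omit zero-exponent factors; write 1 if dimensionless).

J = kg·m²·s⁻².
lx = m⁻²·cd.
So lx² = m⁻⁴·cd².
kat = s⁻¹·mol.
So kat⁻¹ = s·mol⁻¹.
Combining: J·mol⁻¹·lx²·kat⁻¹·A² = (kg·m²·s⁻²) · mol⁻¹ · (m⁻⁴·cd²) · (s·mol⁻¹) · A² = kg·m⁻²·s⁻¹·A²·mol⁻²·cd².

kg·m⁻²·s⁻¹·A²·mol⁻²·cd²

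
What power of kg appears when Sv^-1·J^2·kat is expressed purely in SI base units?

2

Sv = J/kg (equivalent dose = energy per mass),
    = m²·s⁻².
So Sv⁻¹ = m⁻²·s².
J = N·m (work = force × distance),
    = kg·m²·s⁻².
So J² = kg²·m⁴·s⁻⁴.
kat = mol/s = s⁻¹·mol (catalytic activity).
Combining: Sv⁻¹·J²·kat = (m⁻²·s²) · (kg²·m⁴·s⁻⁴) · (s⁻¹·mol) = kg²·m²·s⁻³·mol.
The exponent of kg is 2.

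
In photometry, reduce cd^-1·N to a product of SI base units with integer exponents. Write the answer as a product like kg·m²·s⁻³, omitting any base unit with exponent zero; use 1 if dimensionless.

N = kg·m·s⁻².
Combining: cd⁻¹·N = cd⁻¹ · (kg·m·s⁻²) = kg·m·s⁻²·cd⁻¹.

kg·m·s⁻²·cd⁻¹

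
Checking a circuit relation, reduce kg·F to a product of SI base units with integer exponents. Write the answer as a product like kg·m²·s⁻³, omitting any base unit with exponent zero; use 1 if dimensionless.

m⁻²·s⁴·A²

F = C/V (capacitance = charge per voltage),
    = A·s/(kg·m²·s⁻³·A⁻¹) (substituting C and V),
    = kg⁻¹·m⁻²·s⁴·A².
Combining: kg·F = kg · (kg⁻¹·m⁻²·s⁴·A²) = m⁻²·s⁴·A².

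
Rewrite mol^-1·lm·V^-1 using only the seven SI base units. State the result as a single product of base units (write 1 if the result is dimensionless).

lm = cd.
V = kg·m²·s⁻³·A⁻¹.
So V⁻¹ = kg⁻¹·m⁻²·s³·A.
Combining: mol⁻¹·lm·V⁻¹ = mol⁻¹ · cd · (kg⁻¹·m⁻²·s³·A) = kg⁻¹·m⁻²·s³·A·mol⁻¹·cd.

kg⁻¹·m⁻²·s³·A·mol⁻¹·cd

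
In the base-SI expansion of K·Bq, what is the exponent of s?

-1

Bq = 1/s = s⁻¹ (activity is decays per second).
Combining: K·Bq = K · s⁻¹ = s⁻¹·K.
The exponent of s is -1.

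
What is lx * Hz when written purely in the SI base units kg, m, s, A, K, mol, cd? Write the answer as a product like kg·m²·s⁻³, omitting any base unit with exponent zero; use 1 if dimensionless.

m⁻²·s⁻¹·cd

lx = lm/m² (illuminance = luminous flux per area),
    = m⁻²·cd.
Hz = 1/s = s⁻¹ (frequency is cycles per second).
Combining: lx·Hz = (m⁻²·cd) · s⁻¹ = m⁻²·s⁻¹·cd.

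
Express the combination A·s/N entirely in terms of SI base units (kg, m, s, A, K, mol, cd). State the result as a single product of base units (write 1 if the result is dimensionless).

kg⁻¹·m⁻¹·s³·A

N = kg·m/s² = kg·m·s⁻² (force = mass × acceleration).
So N⁻¹ = kg⁻¹·m⁻¹·s².
Combining: N⁻¹·A·s = (kg⁻¹·m⁻¹·s²) · A · s = kg⁻¹·m⁻¹·s³·A.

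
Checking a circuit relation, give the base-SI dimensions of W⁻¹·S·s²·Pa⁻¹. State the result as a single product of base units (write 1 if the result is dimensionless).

kg⁻³·m⁻³·s¹⁰·A²

W = kg·m²·s⁻³.
So W⁻¹ = kg⁻¹·m⁻²·s³.
S = kg⁻¹·m⁻²·s³·A².
Pa = kg·m⁻¹·s⁻².
So Pa⁻¹ = kg⁻¹·m·s².
Combining: W⁻¹·S·s²·Pa⁻¹ = (kg⁻¹·m⁻²·s³) · (kg⁻¹·m⁻²·s³·A²) · s² · (kg⁻¹·m·s²) = kg⁻³·m⁻³·s¹⁰·A².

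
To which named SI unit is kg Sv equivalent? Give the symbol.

Sv = J/kg (equivalent dose = energy per mass),
    = m²·s⁻².
Combining: kg·Sv = kg · (m²·s⁻²) = kg·m²·s⁻².
kg·m²·s⁻² is the base-SI form of the joule.

J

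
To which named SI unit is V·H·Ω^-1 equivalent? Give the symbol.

V = W/A (potential = power per current),
    = kg·m²·s⁻³·A⁻¹.
H = Wb/A (inductance = flux per current),
    = kg·m²·s⁻²·A⁻².
Ω = V/A (resistance = voltage per current),
    = kg·m²·s⁻³·A⁻².
So Ω⁻¹ = kg⁻¹·m⁻²·s³·A².
Combining: V·H·Ω⁻¹ = (kg·m²·s⁻³·A⁻¹) · (kg·m²·s⁻²·A⁻²) · (kg⁻¹·m⁻²·s³·A²) = kg·m²·s⁻²·A⁻¹.
kg·m²·s⁻²·A⁻¹ is the base-SI form of the weber.

Wb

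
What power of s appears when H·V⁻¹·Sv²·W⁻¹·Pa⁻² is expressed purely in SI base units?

4

H = kg·m²·s⁻²·A⁻².
V = kg·m²·s⁻³·A⁻¹.
So V⁻¹ = kg⁻¹·m⁻²·s³·A.
Sv = m²·s⁻².
So Sv² = m⁴·s⁻⁴.
W = kg·m²·s⁻³.
So W⁻¹ = kg⁻¹·m⁻²·s³.
Pa = kg·m⁻¹·s⁻².
So Pa⁻² = kg⁻²·m²·s⁴.
Combining: H·V⁻¹·Sv²·W⁻¹·Pa⁻² = (kg·m²·s⁻²·A⁻²) · (kg⁻¹·m⁻²·s³·A) · (m⁴·s⁻⁴) · (kg⁻¹·m⁻²·s³) · (kg⁻²·m²·s⁴) = kg⁻³·m⁴·s⁴·A⁻¹.
The exponent of s is 4.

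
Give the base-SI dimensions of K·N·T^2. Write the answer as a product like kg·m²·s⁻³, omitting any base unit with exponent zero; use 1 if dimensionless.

N = kg·m·s⁻².
T = kg·s⁻²·A⁻¹.
So T² = kg²·s⁻⁴·A⁻².
Combining: K·N·T² = K · (kg·m·s⁻²) · (kg²·s⁻⁴·A⁻²) = kg³·m·s⁻⁶·A⁻²·K.

kg³·m·s⁻⁶·A⁻²·K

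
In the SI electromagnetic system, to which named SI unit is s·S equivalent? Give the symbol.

S = 1/Ω (conductance is reciprocal resistance),
    = kg⁻¹·m⁻²·s³·A².
Combining: s·S = s · (kg⁻¹·m⁻²·s³·A²) = kg⁻¹·m⁻²·s⁴·A².
kg⁻¹·m⁻²·s⁴·A² is the base-SI form of the farad.

F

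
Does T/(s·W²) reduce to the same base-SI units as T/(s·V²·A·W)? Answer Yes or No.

No

Left side:
  T = Wb/m² (flux density = flux per area),
      = kg·s⁻²·A⁻¹.
  W = J/s (power = energy per time),
      = kg·m²·s⁻³.
  So W⁻² = kg⁻²·m⁻⁴·s⁶.
  Combining: s⁻¹·T·W⁻² = s⁻¹ · (kg·s⁻²·A⁻¹) · (kg⁻²·m⁻⁴·s⁶) = kg⁻¹·m⁻⁴·s³·A⁻¹.
Right side:
  T = Wb/m² (flux density = flux per area),
      = kg·s⁻²·A⁻¹.
  V = W/A (potential = power per current),
      = kg·m²·s⁻³·A⁻¹.
  So V⁻² = kg⁻²·m⁻⁴·s⁶·A².
  W = J/s (power = energy per time),
      = kg·m²·s⁻³.
  So W⁻¹ = kg⁻¹·m⁻²·s³.
  Combining: T·s⁻¹·V⁻²·A⁻¹·W⁻¹ = (kg·s⁻²·A⁻¹) · s⁻¹ · (kg⁻²·m⁻⁴·s⁶·A²) · A⁻¹ · (kg⁻¹·m⁻²·s³) = kg⁻²·m⁻⁶·s⁶.
Left is kg⁻¹·m⁻⁴·s³·A⁻¹; right is kg⁻²·m⁻⁶·s⁶ — different.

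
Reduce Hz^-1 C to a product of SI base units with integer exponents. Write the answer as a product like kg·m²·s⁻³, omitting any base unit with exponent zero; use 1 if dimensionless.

Hz = 1/s = s⁻¹ (frequency is cycles per second).
So Hz⁻¹ = s.
C = A·s = s·A (charge = current × time).
Combining: Hz⁻¹·C = s · (s·A) = s²·A.

s²·A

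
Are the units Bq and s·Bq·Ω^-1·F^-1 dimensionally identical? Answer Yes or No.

Left side:
  Bq = s⁻¹.
Right side:
  Bq = 1/s = s⁻¹ (activity is decays per second).
  Ω = V/A (resistance = voltage per current),
      = kg·m²·s⁻³·A⁻².
  So Ω⁻¹ = kg⁻¹·m⁻²·s³·A².
  F = C/V (capacitance = charge per voltage),
      = A·s/(kg·m²·s⁻³·A⁻¹) (substituting C and V),
      = kg⁻¹·m⁻²·s⁴·A².
  So F⁻¹ = kg·m²·s⁻⁴·A⁻².
  Combining: s·Bq·Ω⁻¹·F⁻¹ = s · s⁻¹ · (kg⁻¹·m⁻²·s³·A²) · (kg·m²·s⁻⁴·A⁻²) = s⁻¹.
Both reduce to s⁻¹.

Yes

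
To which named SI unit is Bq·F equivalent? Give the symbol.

S

Bq = 1/s = s⁻¹ (activity is decays per second).
F = C/V (capacitance = charge per voltage),
    = A·s/(kg·m²·s⁻³·A⁻¹) (substituting C and V),
    = kg⁻¹·m⁻²·s⁴·A².
Combining: Bq·F = s⁻¹ · (kg⁻¹·m⁻²·s⁴·A²) = kg⁻¹·m⁻²·s³·A².
kg⁻¹·m⁻²·s³·A² is the base-SI form of the siemens.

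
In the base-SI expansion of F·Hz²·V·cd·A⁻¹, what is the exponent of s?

F = kg⁻¹·m⁻²·s⁴·A².
Hz = s⁻¹.
So Hz² = s⁻².
V = kg·m²·s⁻³·A⁻¹.
Combining: F·Hz²·V·cd·A⁻¹ = (kg⁻¹·m⁻²·s⁴·A²) · s⁻² · (kg·m²·s⁻³·A⁻¹) · cd · A⁻¹ = s⁻¹·cd.
The exponent of s is -1.

-1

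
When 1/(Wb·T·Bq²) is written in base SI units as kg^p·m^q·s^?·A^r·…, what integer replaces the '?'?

Wb = V·s (flux: a volt is a weber per second),
    = kg·m²·s⁻²·A⁻¹.
So Wb⁻¹ = kg⁻¹·m⁻²·s²·A.
T = Wb/m² (flux density = flux per area),
    = kg·s⁻²·A⁻¹.
So T⁻¹ = kg⁻¹·s²·A.
Bq = 1/s = s⁻¹ (activity is decays per second).
So Bq⁻² = s².
Combining: Wb⁻¹·T⁻¹·Bq⁻² = (kg⁻¹·m⁻²·s²·A) · (kg⁻¹·s²·A) · s² = kg⁻²·m⁻²·s⁶·A².
The exponent of s is 6.

6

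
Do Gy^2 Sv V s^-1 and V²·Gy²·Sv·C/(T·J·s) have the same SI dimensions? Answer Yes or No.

Left side:
  Gy = J/kg (absorbed dose = energy per mass),
      = m²·s⁻².
  So Gy² = m⁴·s⁻⁴.
  Sv = J/kg (equivalent dose = energy per mass),
      = m²·s⁻².
  V = W/A (potential = power per current),
      = kg·m²·s⁻³·A⁻¹.
  Combining: Gy²·Sv·V·s⁻¹ = (m⁴·s⁻⁴) · (m²·s⁻²) · (kg·m²·s⁻³·A⁻¹) · s⁻¹ = kg·m⁸·s⁻¹⁰·A⁻¹.
Right side:
  T = Wb/m² (flux density = flux per area),
      = kg·s⁻²·A⁻¹.
  So T⁻¹ = kg⁻¹·s²·A.
  V = W/A (potential = power per current),
      = kg·m²·s⁻³·A⁻¹.
  So V² = kg²·m⁴·s⁻⁶·A⁻².
  Gy = J/kg (absorbed dose = energy per mass),
      = m²·s⁻².
  So Gy² = m⁴·s⁻⁴.
  J = N·m (work = force × distance),
      = kg·m²·s⁻².
  So J⁻¹ = kg⁻¹·m⁻²·s².
  Sv = J/kg (equivalent dose = energy per mass),
      = m²·s⁻².
  C = A·s = s·A (charge = current × time).
  Combining: T⁻¹·V²·Gy²·J⁻¹·s⁻¹·Sv·C = (kg⁻¹·s²·A) · (kg²·m⁴·s⁻⁶·A⁻²) · (m⁴·s⁻⁴) · (kg⁻¹·m⁻²·s²) · s⁻¹ · (m²·s⁻²) · (s·A) = m⁸·s⁻⁸.
Left is kg·m⁸·s⁻¹⁰·A⁻¹; right is m⁸·s⁻⁸ — different.

No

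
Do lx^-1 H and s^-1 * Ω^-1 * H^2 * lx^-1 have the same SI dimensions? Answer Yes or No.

Yes

Left side:
  lx = m⁻²·cd.
  So lx⁻¹ = m²·cd⁻¹.
  H = kg·m²·s⁻²·A⁻².
  Combining: lx⁻¹·H = (m²·cd⁻¹) · (kg·m²·s⁻²·A⁻²) = kg·m⁴·s⁻²·A⁻²·cd⁻¹.
Right side:
  Ω = kg·m²·s⁻³·A⁻².
  So Ω⁻¹ = kg⁻¹·m⁻²·s³·A².
  H = kg·m²·s⁻²·A⁻².
  So H² = kg²·m⁴·s⁻⁴·A⁻⁴.
  lx = m⁻²·cd.
  So lx⁻¹ = m²·cd⁻¹.
  Combining: s⁻¹·Ω⁻¹·H²·lx⁻¹ = s⁻¹ · (kg⁻¹·m⁻²·s³·A²) · (kg²·m⁴·s⁻⁴·A⁻⁴) · (m²·cd⁻¹) = kg·m⁴·s⁻²·A⁻²·cd⁻¹.
Both reduce to kg·m⁴·s⁻²·A⁻²·cd⁻¹.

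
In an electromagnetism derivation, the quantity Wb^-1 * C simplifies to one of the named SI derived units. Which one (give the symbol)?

S

Wb = V·s (flux: a volt is a weber per second),
    = kg·m²·s⁻²·A⁻¹.
So Wb⁻¹ = kg⁻¹·m⁻²·s²·A.
C = A·s = s·A (charge = current × time).
Combining: Wb⁻¹·C = (kg⁻¹·m⁻²·s²·A) · (s·A) = kg⁻¹·m⁻²·s³·A².
kg⁻¹·m⁻²·s³·A² is the base-SI form of the siemens.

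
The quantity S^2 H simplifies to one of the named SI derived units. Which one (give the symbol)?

F

S = 1/Ω (conductance is reciprocal resistance),
    = kg⁻¹·m⁻²·s³·A².
So S² = kg⁻²·m⁻⁴·s⁶·A⁴.
H = Wb/A (inductance = flux per current),
    = kg·m²·s⁻²·A⁻².
Combining: S²·H = (kg⁻²·m⁻⁴·s⁶·A⁴) · (kg·m²·s⁻²·A⁻²) = kg⁻¹·m⁻²·s⁴·A².
kg⁻¹·m⁻²·s⁴·A² is the base-SI form of the farad.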